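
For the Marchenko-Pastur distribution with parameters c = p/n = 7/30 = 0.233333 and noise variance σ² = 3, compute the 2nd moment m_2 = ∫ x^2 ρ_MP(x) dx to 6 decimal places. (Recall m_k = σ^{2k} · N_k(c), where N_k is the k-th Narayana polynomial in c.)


E[X²] = σ⁴ (1 + c) (second MP moment). With σ² = 3 (so σ⁴ = 9) and c = 7/30 = 0.233333: E[X²] = 9 · (1 + 0.233333) = 9 · 1.233333.

So E[X^2] = 11.100000.


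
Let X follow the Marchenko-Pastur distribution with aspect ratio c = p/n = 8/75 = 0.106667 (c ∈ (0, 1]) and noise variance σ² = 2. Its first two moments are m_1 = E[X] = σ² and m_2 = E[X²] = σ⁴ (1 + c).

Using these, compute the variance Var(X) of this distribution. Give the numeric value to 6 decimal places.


m_1 = E[X] = σ² = 2, so m_1² = 4.
m_2 = E[X²] = σ⁴ (1 + c) = 4 · (1 + 0.106667) = 4 · 1.106667 = 4.426667.
(Note m_2 − m_1² simplifies to c · σ⁴ = 0.106667 · 4.)

Var(X) = m_2 − m_1² = 4.426667 − 4 = 0.426667.


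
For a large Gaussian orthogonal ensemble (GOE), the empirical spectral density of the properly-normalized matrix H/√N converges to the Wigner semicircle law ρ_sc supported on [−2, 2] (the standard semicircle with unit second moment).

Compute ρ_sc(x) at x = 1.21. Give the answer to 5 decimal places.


ρ_sc(x) = (1/(2π)) √(4 − x²). With x = 1.21:
  4 − x² = 4 − (1.21)² = 4 − 1.464100 = 2.535900.
  √(4 − x²) = 1.592451.
  1/(2π) = 0.159155.
  ρ_sc(1.21) = 0.159155 · 1.592451 = 0.253446.

Rounded to 5 decimal places: ρ_sc(1.21) ≈ 0.25345.


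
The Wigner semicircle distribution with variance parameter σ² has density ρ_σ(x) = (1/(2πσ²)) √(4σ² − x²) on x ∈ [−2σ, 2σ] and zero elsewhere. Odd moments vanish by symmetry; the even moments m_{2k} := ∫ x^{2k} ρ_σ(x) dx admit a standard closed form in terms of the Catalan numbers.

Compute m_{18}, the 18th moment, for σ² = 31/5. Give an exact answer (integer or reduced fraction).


By the scaled semicircle moment identity, m_{2k} = σ^{2k} · C_k with k = 9.
C_9 = (1/(k+1)) · C(2k, k) = (1/10) · C(18, 9) = (1/10) · 48620 = 4862.
σ^{2k} = (σ²)^k = (31/5)^9 = 26439622160671/1953125.

Therefore m_{18} = σ^{18} · C_9 = (26439622160671/1953125) · 4862 = 128549442945182402/1953125.


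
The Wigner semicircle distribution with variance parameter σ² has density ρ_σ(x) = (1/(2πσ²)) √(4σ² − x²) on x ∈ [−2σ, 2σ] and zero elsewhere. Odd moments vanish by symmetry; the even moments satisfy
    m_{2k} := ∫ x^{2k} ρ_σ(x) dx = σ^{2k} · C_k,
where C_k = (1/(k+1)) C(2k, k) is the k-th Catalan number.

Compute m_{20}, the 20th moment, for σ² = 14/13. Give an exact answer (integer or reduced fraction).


By the scaled semicircle moment identity, m_{2k} = σ^{2k} · C_k with k = 10.
C_10 = (1/(k+1)) · C(2k, k) = (1/11) · C(20, 10) = (1/11) · 184756 = 16796.
σ^{2k} = (σ²)^k = (14/13)^10 = 289254654976/137858491849.

Therefore m_{20} = σ^{20} · C_10 = (289254654976/137858491849) · 16796 = 373717014228992/10604499373.


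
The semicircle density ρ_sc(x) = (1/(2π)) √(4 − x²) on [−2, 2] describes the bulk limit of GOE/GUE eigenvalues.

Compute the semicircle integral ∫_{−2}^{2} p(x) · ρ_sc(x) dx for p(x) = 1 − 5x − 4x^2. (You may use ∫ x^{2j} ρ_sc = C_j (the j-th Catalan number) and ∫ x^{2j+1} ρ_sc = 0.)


Write p(x) = Σ a_i x^i, split into monomials and integrate each against ρ_sc separately.
Using ∫ x^{2j} ρ_sc = C_j = (1/(j+1)) C(2j, j) (Catalan numbers) and ∫ x^{2j+1} ρ_sc = 0 (odd monomials vanish by symmetry):
  i = 0 (even): a_0 · C_{0} = 1 · 1 = 1
  i = 1 (odd): ∫ x^1 ρ_sc = 0 (vanishes)
  i = 2 (even): a_2 · C_{1} = -4 · 1 = -4

Summing the contributions: ∫_{−2}^{2} p(x) ρ_sc(x) dx = 1 + (-4) = -3.


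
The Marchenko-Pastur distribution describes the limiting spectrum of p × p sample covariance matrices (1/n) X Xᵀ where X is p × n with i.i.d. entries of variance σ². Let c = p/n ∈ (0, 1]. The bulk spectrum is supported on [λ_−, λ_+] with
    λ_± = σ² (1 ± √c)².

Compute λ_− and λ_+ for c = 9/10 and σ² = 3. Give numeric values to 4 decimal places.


c = 9/10 = 0.900000; √c = 0.948683.
λ_− = σ² (1 − √c)² = 3 · (1 − 0.948683)² = 3 · (0.051317)² = 0.007900.
λ_+ = σ² (1 + √c)² = 3 · (1 + 0.948683)² = 3 · (1.948683)² = 11.392100.

Rounded to 4 decimal places: λ_− ≈ 0.0079, λ_+ ≈ 11.3921.


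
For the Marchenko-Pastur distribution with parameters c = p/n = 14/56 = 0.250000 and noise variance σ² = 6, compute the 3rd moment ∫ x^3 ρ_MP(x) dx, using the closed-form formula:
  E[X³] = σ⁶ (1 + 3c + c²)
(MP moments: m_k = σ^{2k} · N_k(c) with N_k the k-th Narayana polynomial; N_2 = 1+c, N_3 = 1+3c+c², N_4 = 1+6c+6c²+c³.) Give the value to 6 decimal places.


E[X³] = σ⁶ (1 + 3c + c²) (third MP moment). With σ² = 6 (so σ⁶ = 216) and c = 14/56 = 0.250000: E[X³] = 216 · (1 + 3·0.250000 + (0.250000)²) = 216 · 1.812500.

So E[X^3] = 391.500000.


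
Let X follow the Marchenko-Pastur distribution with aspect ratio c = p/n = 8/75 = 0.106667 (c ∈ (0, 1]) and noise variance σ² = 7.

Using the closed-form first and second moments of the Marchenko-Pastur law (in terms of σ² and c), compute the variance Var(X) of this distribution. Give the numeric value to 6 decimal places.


Recall the MP moments m_1 = E[X] = σ² and m_2 = E[X²] = σ⁴ (1 + c).
m_1 = E[X] = σ² = 7, so m_1² = 49.
m_2 = E[X²] = σ⁴ (1 + c) = 49 · (1 + 0.106667) = 49 · 1.106667 = 54.226667.
(Note m_2 − m_1² simplifies to c · σ⁴ = 0.106667 · 49.)

Var(X) = m_2 − m_1² = 54.226667 − 49 = 5.226667.


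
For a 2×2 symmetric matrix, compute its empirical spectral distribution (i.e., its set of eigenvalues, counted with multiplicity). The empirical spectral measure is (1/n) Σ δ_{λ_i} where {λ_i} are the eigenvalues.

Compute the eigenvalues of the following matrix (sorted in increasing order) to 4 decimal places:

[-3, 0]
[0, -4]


Since M is real symmetric, both eigenvalues are real; they are the roots of det(λI − M) = λ² − (tr M) λ + det M.
tr M = -3 + (-4) = -7.
det M = (-3)·(-4) − 0² = 12 − 0 = 12.
Characteristic polynomial: λ² + 7λ + 12 = 0.
Discriminant Δ = (tr M)² − 4·det M = 49 − 48 = 1; √Δ = 1.000000.
λ = (tr M ± √Δ)/2 = (-7 ± 1.000000)/2, giving (tr M − √Δ)/2 = -4.0000 and (tr M + √Δ)/2 = -3.0000.

Eigenvalues sorted in increasing order: [-4.0000, -3.0000].


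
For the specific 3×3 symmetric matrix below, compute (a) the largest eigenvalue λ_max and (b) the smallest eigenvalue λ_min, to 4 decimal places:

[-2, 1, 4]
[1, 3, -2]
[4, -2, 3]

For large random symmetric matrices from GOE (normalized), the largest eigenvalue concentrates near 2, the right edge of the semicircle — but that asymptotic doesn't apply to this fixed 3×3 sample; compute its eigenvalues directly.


Since M is real symmetric, all three eigenvalues are real; they are the roots of det(λI − M) = λ³ − (tr M) λ² + s λ − det M, where s is the sum of the principal 2×2 minors.
tr M = -2 + 3 + 3 = 4.
s = ((-2)·3 − 1²) + ((-2)·3 − 4²) + (3·3 − (-2)²) = -7 + (-22) + 5 = -24.
det M (expand along row 1) = (-2)·5 − 1·11 + 4·(-14) = -77.
Characteristic polynomial: λ³ − 4λ² − 24λ + 77 = 0.
Substitute λ = y + (tr M)/3 = y + 1.333333 to remove the quadratic term: y³ + p·y + q = 0 with p = s − (tr M)²/3 = -29.333333 and q = −2(tr M)³/27 + (tr M)·s/3 − det M = 40.259259.
Three real roots ⇒ use the trigonometric (Viète) form: r = 2√(−p/3) = 6.253888, φ = arccos(3q/(p·r)) = arccos(-0.658378) = 2.289459 rad.
y_k = r·cos(φ/3 − 2πk/3) for k = 0, 1, 2 gives y = 4.519437, 1.483857, -6.003293.
λ_k = y_k + 1.333333 gives λ = 5.8528, 2.8172, -4.6700 (check: the sum is 4.0000 = tr M).

Hence λ_max = 5.8528 and λ_min = -4.6700.


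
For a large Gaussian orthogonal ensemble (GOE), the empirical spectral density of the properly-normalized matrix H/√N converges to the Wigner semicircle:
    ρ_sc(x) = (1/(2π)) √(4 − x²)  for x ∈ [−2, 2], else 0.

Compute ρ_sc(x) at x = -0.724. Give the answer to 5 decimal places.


ρ_sc(x) = (1/(2π)) √(4 − x²). With x = -0.724:
  4 − x² = 4 − (-0.724)² = 4 − 0.524176 = 3.475824.
  √(4 − x²) = 1.864356.
  1/(2π) = 0.159155.
  ρ_sc(-0.724) = 0.159155 · 1.864356 = 0.296722.

Rounded to 5 decimal places: ρ_sc(-0.724) ≈ 0.29672.


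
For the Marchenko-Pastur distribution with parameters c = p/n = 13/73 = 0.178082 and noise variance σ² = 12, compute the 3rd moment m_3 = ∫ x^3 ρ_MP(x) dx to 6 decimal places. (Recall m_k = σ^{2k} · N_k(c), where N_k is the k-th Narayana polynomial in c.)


E[X³] = σ⁶ (1 + 3c + c²) (third MP moment). With σ² = 12 (so σ⁶ = 1728) and c = 13/73 = 0.178082: E[X³] = 1728 · (1 + 3·0.178082 + (0.178082)²) = 1728 · 1.565960.

So E[X^3] = 2705.978608.


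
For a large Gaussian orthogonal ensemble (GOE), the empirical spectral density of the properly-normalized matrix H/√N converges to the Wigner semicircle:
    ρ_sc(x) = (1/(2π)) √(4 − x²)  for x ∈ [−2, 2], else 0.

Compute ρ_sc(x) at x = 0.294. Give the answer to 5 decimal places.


ρ_sc(x) = (1/(2π)) √(4 − x²). With x = 0.294:
  4 − x² = 4 − (0.294)² = 4 − 0.086436 = 3.913564.
  √(4 − x²) = 1.978273.
  1/(2π) = 0.159155.
  ρ_sc(0.294) = 0.159155 · 1.978273 = 0.314852.

Rounded to 5 decimal places: ρ_sc(0.294) ≈ 0.31485.


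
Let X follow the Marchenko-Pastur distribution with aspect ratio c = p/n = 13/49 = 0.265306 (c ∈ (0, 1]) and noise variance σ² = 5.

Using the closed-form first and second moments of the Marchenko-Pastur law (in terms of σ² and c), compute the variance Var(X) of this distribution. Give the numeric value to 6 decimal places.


Recall the MP moments m_1 = E[X] = σ² and m_2 = E[X²] = σ⁴ (1 + c).
m_1 = E[X] = σ² = 5, so m_1² = 25.
m_2 = E[X²] = σ⁴ (1 + c) = 25 · (1 + 0.265306) = 25 · 1.265306 = 31.632653.
(Note m_2 − m_1² simplifies to c · σ⁴ = 0.265306 · 25.)

Var(X) = m_2 − m_1² = 31.632653 − 25 = 6.632653.


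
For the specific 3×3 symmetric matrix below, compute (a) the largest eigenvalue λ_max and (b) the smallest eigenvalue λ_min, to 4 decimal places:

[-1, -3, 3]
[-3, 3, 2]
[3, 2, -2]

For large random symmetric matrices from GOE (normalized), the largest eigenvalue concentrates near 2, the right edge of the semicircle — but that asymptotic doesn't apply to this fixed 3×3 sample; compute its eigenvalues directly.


Since M is real symmetric, all three eigenvalues are real; they are the roots of det(λI − M) = λ³ − (tr M) λ² + s λ − det M, where s is the sum of the principal 2×2 minors.
tr M = -1 + 3 + (-2) = 0.
s = ((-1)·3 − (-3)²) + ((-1)·(-2) − 3²) + (3·(-2) − 2²) = -12 + (-7) + (-10) = -29.
det M (expand along row 1) = (-1)·(-10) − (-3)·0 + 3·(-15) = -35.
Characteristic polynomial: λ³ − 29λ + 35 = 0.
Substitute λ = y + (tr M)/3 = y + 0.000000 to remove the quadratic term: y³ + p·y + q = 0 with p = s − (tr M)²/3 = -29.000000 and q = −2(tr M)³/27 + (tr M)·s/3 − det M = 35.000000.
Three real roots ⇒ use the trigonometric (Viète) form: r = 2√(−p/3) = 6.218253, φ = arccos(3q/(p·r)) = arccos(-0.582268) = 2.192312 rad.
y_k = r·cos(φ/3 − 2πk/3) for k = 0, 1, 2 gives y = 4.630486, 1.279051, -5.909537.
λ_k = y_k + 0.000000 gives λ = 4.6305, 1.2791, -5.9095 (check: the sum is 0.0000 = tr M).

Hence λ_max = 4.6305 and λ_min = -5.9095.


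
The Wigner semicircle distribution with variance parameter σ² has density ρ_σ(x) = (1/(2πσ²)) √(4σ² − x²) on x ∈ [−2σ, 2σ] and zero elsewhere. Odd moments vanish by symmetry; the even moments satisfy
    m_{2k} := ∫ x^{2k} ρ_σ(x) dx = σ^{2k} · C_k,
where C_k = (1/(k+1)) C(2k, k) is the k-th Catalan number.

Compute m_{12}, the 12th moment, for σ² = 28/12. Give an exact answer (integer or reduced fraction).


By the scaled semicircle moment identity, m_{2k} = σ^{2k} · C_k with k = 6.
C_6 = (1/(k+1)) · C(2k, k) = (1/7) · C(12, 6) = (1/7) · 924 = 132.
σ^{2k} = (σ²)^k = (28/12)^6 = 117649/729.

Therefore m_{12} = σ^{12} · C_6 = (117649/729) · 132 = 5176556/243.


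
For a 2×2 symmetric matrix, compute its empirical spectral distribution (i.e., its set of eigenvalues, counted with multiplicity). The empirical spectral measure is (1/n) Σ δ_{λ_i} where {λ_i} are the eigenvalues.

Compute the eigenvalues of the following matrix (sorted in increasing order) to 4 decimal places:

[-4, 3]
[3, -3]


Since M is real symmetric, both eigenvalues are real; they are the roots of det(λI − M) = λ² − (tr M) λ + det M.
tr M = -4 + (-3) = -7.
det M = (-4)·(-3) − 3² = 12 − 9 = 3.
Characteristic polynomial: λ² + 7λ + 3 = 0.
Discriminant Δ = (tr M)² − 4·det M = 49 − 12 = 37; √Δ = 6.082763.
λ = (tr M ± √Δ)/2 = (-7 ± 6.082763)/2, giving (tr M − √Δ)/2 = -6.5414 and (tr M + √Δ)/2 = -0.4586.

Eigenvalues sorted in increasing order: [-6.5414, -0.4586].


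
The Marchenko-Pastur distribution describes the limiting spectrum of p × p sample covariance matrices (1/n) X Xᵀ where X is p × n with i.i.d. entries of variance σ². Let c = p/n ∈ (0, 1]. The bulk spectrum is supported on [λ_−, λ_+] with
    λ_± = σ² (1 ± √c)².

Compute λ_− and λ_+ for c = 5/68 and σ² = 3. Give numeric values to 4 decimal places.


c = 5/68 = 0.073529; √c = 0.271163.
λ_− = σ² (1 − √c)² = 3 · (1 − 0.271163)² = 3 · (0.728837)² = 1.593610.
λ_+ = σ² (1 + √c)² = 3 · (1 + 0.271163)² = 3 · (1.271163)² = 4.847567.

Rounded to 4 decimal places: λ_− ≈ 1.5936, λ_+ ≈ 4.8476.


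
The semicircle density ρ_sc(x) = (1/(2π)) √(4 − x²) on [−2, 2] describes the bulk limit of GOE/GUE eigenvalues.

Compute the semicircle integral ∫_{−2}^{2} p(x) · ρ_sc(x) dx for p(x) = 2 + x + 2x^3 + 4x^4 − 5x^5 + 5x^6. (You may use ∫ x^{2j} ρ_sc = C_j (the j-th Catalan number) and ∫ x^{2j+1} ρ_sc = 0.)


Write p(x) = Σ a_i x^i, split into monomials and integrate each against ρ_sc separately.
Using ∫ x^{2j} ρ_sc = C_j = (1/(j+1)) C(2j, j) (Catalan numbers) and ∫ x^{2j+1} ρ_sc = 0 (odd monomials vanish by symmetry):
  i = 0 (even): a_0 · C_{0} = 2 · 1 = 2
  i = 1 (odd): ∫ x^1 ρ_sc = 0 (vanishes)
  i = 3 (odd): ∫ x^3 ρ_sc = 0 (vanishes)
  i = 4 (even): a_4 · C_{2} = 4 · 2 = 8
  i = 5 (odd): ∫ x^5 ρ_sc = 0 (vanishes)
  i = 6 (even): a_6 · C_{3} = 5 · 5 = 25

Summing the contributions: ∫_{−2}^{2} p(x) ρ_sc(x) dx = 2 + 8 + 25 = 35.


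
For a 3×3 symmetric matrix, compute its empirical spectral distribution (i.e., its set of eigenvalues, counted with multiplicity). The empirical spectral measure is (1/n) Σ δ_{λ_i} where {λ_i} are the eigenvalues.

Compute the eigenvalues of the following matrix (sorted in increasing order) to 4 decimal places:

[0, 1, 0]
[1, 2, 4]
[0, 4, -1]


Since M is real symmetric, all three eigenvalues are real; they are the roots of det(λI − M) = λ³ − (tr M) λ² + s λ − det M, where s is the sum of the principal 2×2 minors.
tr M = 0 + 2 + (-1) = 1.
s = (0·2 − 1²) + (0·(-1) − 0²) + (2·(-1) − 4²) = -1 + 0 + (-18) = -19.
det M (expand along row 1) = 0·(-18) − 1·(-1) + 0·4 = 1.
Characteristic polynomial: λ³ − λ² − 19λ − 1 = 0.
Substitute λ = y + (tr M)/3 = y + 0.333333 to remove the quadratic term: y³ + p·y + q = 0 with p = s − (tr M)²/3 = -19.333333 and q = −2(tr M)³/27 + (tr M)·s/3 − det M = -7.407407.
Three real roots ⇒ use the trigonometric (Viète) form: r = 2√(−p/3) = 5.077182, φ = arccos(3q/(p·r)) = arccos(0.226390) = 1.342426 rad.
y_k = r·cos(φ/3 − 2πk/3) for k = 0, 1, 2 gives y = 4.577295, -0.386119, -4.191175.
λ_k = y_k + 0.333333 gives λ = 4.9106, -0.0528, -3.8578 (check: the sum is 1.0000 = tr M).

Eigenvalues sorted in increasing order: [-3.8578, -0.0528, 4.9106].


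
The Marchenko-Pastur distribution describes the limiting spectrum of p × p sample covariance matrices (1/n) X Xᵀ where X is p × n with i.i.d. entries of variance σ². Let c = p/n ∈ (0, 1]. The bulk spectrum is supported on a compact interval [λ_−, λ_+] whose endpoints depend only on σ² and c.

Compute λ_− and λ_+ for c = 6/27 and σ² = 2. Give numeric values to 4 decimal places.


c = 6/27 = 0.222222; √c = 0.471405.
λ_− = σ² (1 − √c)² = 2 · (1 − 0.471405)² = 2 · (0.528595)² = 0.558826.
λ_+ = σ² (1 + √c)² = 2 · (1 + 0.471405)² = 2 · (1.471405)² = 4.330063.

Rounded to 4 decimal places: λ_− ≈ 0.5588, λ_+ ≈ 4.3301.


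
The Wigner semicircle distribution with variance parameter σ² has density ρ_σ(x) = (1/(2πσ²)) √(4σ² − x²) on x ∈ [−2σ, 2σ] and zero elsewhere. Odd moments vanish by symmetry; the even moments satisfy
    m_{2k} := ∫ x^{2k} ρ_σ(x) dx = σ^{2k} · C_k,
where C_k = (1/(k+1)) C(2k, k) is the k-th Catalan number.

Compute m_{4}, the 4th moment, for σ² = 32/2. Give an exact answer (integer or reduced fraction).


By the scaled semicircle moment identity, m_{2k} = σ^{2k} · C_k with k = 2.
C_2 = (1/(k+1)) · C(2k, k) = (1/3) · C(4, 2) = (1/3) · 6 = 2.
σ^{2k} = (σ²)^k = (32/2)^2 = 256.

Therefore m_{4} = σ^{4} · C_2 = 256 · 2 = 512.


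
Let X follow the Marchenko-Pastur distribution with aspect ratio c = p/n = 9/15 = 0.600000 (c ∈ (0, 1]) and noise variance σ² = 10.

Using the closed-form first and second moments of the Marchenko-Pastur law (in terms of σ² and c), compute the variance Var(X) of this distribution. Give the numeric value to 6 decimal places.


Recall the MP moments m_1 = E[X] = σ² and m_2 = E[X²] = σ⁴ (1 + c).
m_1 = E[X] = σ² = 10, so m_1² = 100.
m_2 = E[X²] = σ⁴ (1 + c) = 100 · (1 + 0.600000) = 100 · 1.600000 = 160.000000.
(Note m_2 − m_1² simplifies to c · σ⁴ = 0.600000 · 100.)

Var(X) = m_2 − m_1² = 160.000000 − 100 = 60.000000.


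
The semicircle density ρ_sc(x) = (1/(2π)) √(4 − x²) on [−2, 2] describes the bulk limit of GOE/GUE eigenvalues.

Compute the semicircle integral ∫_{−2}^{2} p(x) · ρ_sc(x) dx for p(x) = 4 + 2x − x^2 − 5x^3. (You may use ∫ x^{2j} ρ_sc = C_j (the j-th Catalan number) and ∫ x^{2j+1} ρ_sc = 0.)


Write p(x) = Σ a_i x^i, split into monomials and integrate each against ρ_sc separately.
Using ∫ x^{2j} ρ_sc = C_j = (1/(j+1)) C(2j, j) (Catalan numbers) and ∫ x^{2j+1} ρ_sc = 0 (odd monomials vanish by symmetry):
  i = 0 (even): a_0 · C_{0} = 4 · 1 = 4
  i = 1 (odd): ∫ x^1 ρ_sc = 0 (vanishes)
  i = 2 (even): a_2 · C_{1} = -1 · 1 = -1
  i = 3 (odd): ∫ x^3 ρ_sc = 0 (vanishes)

Summing the contributions: ∫_{−2}^{2} p(x) ρ_sc(x) dx = 4 + (-1) = 3.


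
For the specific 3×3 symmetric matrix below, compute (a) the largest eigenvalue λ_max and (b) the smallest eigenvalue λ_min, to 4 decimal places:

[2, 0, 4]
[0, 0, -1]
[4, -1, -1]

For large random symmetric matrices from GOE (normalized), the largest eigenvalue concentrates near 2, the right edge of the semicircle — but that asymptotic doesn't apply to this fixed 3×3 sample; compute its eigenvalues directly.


Since M is real symmetric, all three eigenvalues are real; they are the roots of det(λI − M) = λ³ − (tr M) λ² + s λ − det M, where s is the sum of the principal 2×2 minors.
tr M = 2 + 0 + (-1) = 1.
s = (2·0 − 0²) + (2·(-1) − 4²) + (0·(-1) − (-1)²) = 0 + (-18) + (-1) = -19.
det M (expand along row 1) = 2·(-1) − 0·4 + 4·0 = -2.
Characteristic polynomial: λ³ − λ² − 19λ + 2 = 0.
Substitute λ = y + (tr M)/3 = y + 0.333333 to remove the quadratic term: y³ + p·y + q = 0 with p = s − (tr M)²/3 = -19.333333 and q = −2(tr M)³/27 + (tr M)·s/3 − det M = -4.407407.
Three real roots ⇒ use the trigonometric (Viète) form: r = 2√(−p/3) = 5.077182, φ = arccos(3q/(p·r)) = arccos(0.134702) = 1.435683 rad.
y_k = r·cos(φ/3 − 2πk/3) for k = 0, 1, 2 gives y = 4.506804, -0.228587, -4.278216.
λ_k = y_k + 0.333333 gives λ = 4.8401, 0.1047, -3.9449 (check: the sum is 1.0000 = tr M).

Hence λ_max = 4.8401 and λ_min = -3.9449.


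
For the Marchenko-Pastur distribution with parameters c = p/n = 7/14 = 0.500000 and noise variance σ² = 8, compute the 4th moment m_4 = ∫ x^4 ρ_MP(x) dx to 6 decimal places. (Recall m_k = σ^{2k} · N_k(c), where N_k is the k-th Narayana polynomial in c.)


E[X⁴] = σ⁸ (1 + 6c + 6c² + c³) (fourth MP moment). With σ² = 8 (so σ⁸ = 4096) and c = 7/14 = 0.500000: E[X⁴] = 4096 · (1 + 6·0.500000 + 6·(0.500000)² + (0.500000)³) = 4096 · 5.625000.

So E[X^4] = 23040.000000.


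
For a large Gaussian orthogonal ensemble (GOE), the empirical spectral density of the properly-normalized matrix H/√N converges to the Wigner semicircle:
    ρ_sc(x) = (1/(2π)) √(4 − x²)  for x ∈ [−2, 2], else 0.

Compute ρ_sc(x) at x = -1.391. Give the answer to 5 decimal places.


ρ_sc(x) = (1/(2π)) √(4 − x²). With x = -1.391:
  4 − x² = 4 − (-1.391)² = 4 − 1.934881 = 2.065119.
  √(4 − x²) = 1.437052.
  1/(2π) = 0.159155.
  ρ_sc(-1.391) = 0.159155 · 1.437052 = 0.228714.

Rounded to 5 decimal places: ρ_sc(-1.391) ≈ 0.22871.


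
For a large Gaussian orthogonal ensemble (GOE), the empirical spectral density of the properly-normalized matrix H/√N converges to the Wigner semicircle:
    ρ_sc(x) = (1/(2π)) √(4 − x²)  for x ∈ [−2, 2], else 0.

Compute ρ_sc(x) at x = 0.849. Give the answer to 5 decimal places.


ρ_sc(x) = (1/(2π)) √(4 − x²). With x = 0.849:
  4 − x² = 4 − (0.849)² = 4 − 0.720801 = 3.279199.
  √(4 − x²) = 1.810856.
  1/(2π) = 0.159155.
  ρ_sc(0.849) = 0.159155 · 1.810856 = 0.288207.

Rounded to 5 decimal places: ρ_sc(0.849) ≈ 0.28821.


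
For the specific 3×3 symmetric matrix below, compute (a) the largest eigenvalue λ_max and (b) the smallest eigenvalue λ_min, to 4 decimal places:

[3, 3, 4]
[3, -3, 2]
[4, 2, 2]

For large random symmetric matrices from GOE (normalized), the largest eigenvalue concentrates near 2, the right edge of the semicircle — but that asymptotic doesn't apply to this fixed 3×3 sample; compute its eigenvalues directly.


Since M is real symmetric, all three eigenvalues are real; they are the roots of det(λI − M) = λ³ − (tr M) λ² + s λ − det M, where s is the sum of the principal 2×2 minors.
tr M = 3 + (-3) + 2 = 2.
s = (3·(-3) − 3²) + (3·2 − 4²) + ((-3)·2 − 2²) = -18 + (-10) + (-10) = -38.
det M (expand along row 1) = 3·(-10) − 3·(-2) + 4·18 = 48.
Characteristic polynomial: λ³ − 2λ² − 38λ − 48 = 0.
Substitute λ = y + (tr M)/3 = y + 0.666667 to remove the quadratic term: y³ + p·y + q = 0 with p = s − (tr M)²/3 = -39.333333 and q = −2(tr M)³/27 + (tr M)·s/3 − det M = -73.925926.
Three real roots ⇒ use the trigonometric (Viète) form: r = 2√(−p/3) = 7.241854, φ = arccos(3q/(p·r)) = arccos(0.778588) = 0.678384 rad.
y_k = r·cos(φ/3 − 2πk/3) for k = 0, 1, 2 gives y = 7.057489, -2.122609, -4.934881.
λ_k = y_k + 0.666667 gives λ = 7.7242, -1.4559, -4.2682 (check: the sum is 2.0000 = tr M).

Hence λ_max = 7.7242 and λ_min = -4.2682.


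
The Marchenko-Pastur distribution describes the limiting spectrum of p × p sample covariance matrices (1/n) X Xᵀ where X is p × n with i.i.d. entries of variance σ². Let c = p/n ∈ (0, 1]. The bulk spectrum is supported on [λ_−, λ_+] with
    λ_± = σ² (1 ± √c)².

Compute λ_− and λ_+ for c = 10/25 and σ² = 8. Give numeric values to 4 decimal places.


c = 10/25 = 0.400000; √c = 0.632456.
λ_− = σ² (1 − √c)² = 8 · (1 − 0.632456)² = 8 · (0.367544)² = 1.080711.
λ_+ = σ² (1 + √c)² = 8 · (1 + 0.632456)² = 8 · (1.632456)² = 21.319289.

Rounded to 4 decimal places: λ_− ≈ 1.0807, λ_+ ≈ 21.3193.


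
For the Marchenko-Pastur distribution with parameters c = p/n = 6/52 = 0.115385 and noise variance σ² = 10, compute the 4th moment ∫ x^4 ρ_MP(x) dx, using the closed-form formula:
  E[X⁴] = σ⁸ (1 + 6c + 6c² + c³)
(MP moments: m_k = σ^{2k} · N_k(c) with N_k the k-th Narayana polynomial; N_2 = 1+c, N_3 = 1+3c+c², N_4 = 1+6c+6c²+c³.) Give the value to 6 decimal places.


E[X⁴] = σ⁸ (1 + 6c + 6c² + c³) (fourth MP moment). With σ² = 10 (so σ⁸ = 10000) and c = 6/52 = 0.115385: E[X⁴] = 10000 · (1 + 6·0.115385 + 6·(0.115385)² + (0.115385)³) = 10000 · 1.773726.

So E[X^4] = 17737.255348.


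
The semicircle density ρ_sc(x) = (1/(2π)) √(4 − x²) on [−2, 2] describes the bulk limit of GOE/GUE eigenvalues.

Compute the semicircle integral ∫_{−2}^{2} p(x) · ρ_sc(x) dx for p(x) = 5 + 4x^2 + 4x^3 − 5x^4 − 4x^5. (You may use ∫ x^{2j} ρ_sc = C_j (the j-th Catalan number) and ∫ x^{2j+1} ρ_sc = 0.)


Write p(x) = Σ a_i x^i, split into monomials and integrate each against ρ_sc separately.
Using ∫ x^{2j} ρ_sc = C_j = (1/(j+1)) C(2j, j) (Catalan numbers) and ∫ x^{2j+1} ρ_sc = 0 (odd monomials vanish by symmetry):
  i = 0 (even): a_0 · C_{0} = 5 · 1 = 5
  i = 2 (even): a_2 · C_{1} = 4 · 1 = 4
  i = 3 (odd): ∫ x^3 ρ_sc = 0 (vanishes)
  i = 4 (even): a_4 · C_{2} = -5 · 2 = -10
  i = 5 (odd): ∫ x^5 ρ_sc = 0 (vanishes)

Summing the contributions: ∫_{−2}^{2} p(x) ρ_sc(x) dx = 5 + 4 + (-10) = -1.


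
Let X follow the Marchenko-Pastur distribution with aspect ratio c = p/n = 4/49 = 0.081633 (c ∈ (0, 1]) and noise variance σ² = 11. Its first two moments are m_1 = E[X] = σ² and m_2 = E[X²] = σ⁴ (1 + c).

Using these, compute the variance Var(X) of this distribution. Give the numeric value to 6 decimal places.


m_1 = E[X] = σ² = 11, so m_1² = 121.
m_2 = E[X²] = σ⁴ (1 + c) = 121 · (1 + 0.081633) = 121 · 1.081633 = 130.877551.
(Note m_2 − m_1² simplifies to c · σ⁴ = 0.081633 · 121.)

Var(X) = m_2 − m_1² = 130.877551 − 121 = 9.877551.


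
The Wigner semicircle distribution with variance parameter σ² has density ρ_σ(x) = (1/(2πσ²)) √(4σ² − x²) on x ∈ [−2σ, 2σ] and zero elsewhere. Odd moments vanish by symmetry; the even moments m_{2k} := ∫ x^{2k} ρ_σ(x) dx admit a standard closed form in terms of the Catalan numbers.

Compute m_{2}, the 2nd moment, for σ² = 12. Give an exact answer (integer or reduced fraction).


By the scaled semicircle moment identity, m_{2k} = σ^{2k} · C_k with k = 1.
C_1 = (1/(k+1)) · C(2k, k) = (1/2) · C(2, 1) = (1/2) · 2 = 1.
σ^{2k} = (σ²)^k = (12)^1 = 12.

Therefore m_{2} = σ^{2} · C_1 = 12 · 1 = 12.


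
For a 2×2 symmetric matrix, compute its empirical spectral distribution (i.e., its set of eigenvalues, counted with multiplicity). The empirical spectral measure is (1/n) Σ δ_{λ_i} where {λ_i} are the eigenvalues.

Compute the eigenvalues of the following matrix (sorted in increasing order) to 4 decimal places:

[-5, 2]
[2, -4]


Since M is real symmetric, both eigenvalues are real; they are the roots of det(λI − M) = λ² − (tr M) λ + det M.
tr M = -5 + (-4) = -9.
det M = (-5)·(-4) − 2² = 20 − 4 = 16.
Characteristic polynomial: λ² + 9λ + 16 = 0.
Discriminant Δ = (tr M)² − 4·det M = 81 − 64 = 17; √Δ = 4.123106.
λ = (tr M ± √Δ)/2 = (-9 ± 4.123106)/2, giving (tr M − √Δ)/2 = -6.5616 and (tr M + √Δ)/2 = -2.4384.

Eigenvalues sorted in increasing order: [-6.5616, -2.4384].


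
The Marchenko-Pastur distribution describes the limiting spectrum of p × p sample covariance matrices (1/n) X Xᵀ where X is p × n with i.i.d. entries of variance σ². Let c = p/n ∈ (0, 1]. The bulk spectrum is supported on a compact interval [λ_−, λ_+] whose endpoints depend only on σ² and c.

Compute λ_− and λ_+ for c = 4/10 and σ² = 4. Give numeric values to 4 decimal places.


c = 4/10 = 0.400000; √c = 0.632456.
λ_− = σ² (1 − √c)² = 4 · (1 − 0.632456)² = 4 · (0.367544)² = 0.540356.
λ_+ = σ² (1 + √c)² = 4 · (1 + 0.632456)² = 4 · (1.632456)² = 10.659644.

Rounded to 4 decimal places: λ_− ≈ 0.5404, λ_+ ≈ 10.6596.


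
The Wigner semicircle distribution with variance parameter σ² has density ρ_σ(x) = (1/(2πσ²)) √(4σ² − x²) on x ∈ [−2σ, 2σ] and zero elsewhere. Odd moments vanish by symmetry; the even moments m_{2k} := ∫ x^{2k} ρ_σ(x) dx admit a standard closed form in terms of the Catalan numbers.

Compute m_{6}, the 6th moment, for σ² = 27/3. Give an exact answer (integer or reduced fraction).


By the scaled semicircle moment identity, m_{2k} = σ^{2k} · C_k with k = 3.
C_3 = (1/(k+1)) · C(2k, k) = (1/4) · C(6, 3) = (1/4) · 20 = 5.
σ^{2k} = (σ²)^k = (27/3)^3 = 729.

Therefore m_{6} = σ^{6} · C_3 = 729 · 5 = 3645.


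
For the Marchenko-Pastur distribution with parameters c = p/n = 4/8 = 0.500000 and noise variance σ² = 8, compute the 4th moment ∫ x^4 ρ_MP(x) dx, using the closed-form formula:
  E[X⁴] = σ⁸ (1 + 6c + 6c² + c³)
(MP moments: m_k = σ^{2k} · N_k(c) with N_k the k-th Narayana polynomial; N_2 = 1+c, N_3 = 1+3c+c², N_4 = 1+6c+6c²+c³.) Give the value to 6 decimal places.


E[X⁴] = σ⁸ (1 + 6c + 6c² + c³) (fourth MP moment). With σ² = 8 (so σ⁸ = 4096) and c = 4/8 = 0.500000: E[X⁴] = 4096 · (1 + 6·0.500000 + 6·(0.500000)² + (0.500000)³) = 4096 · 5.625000.

So E[X^4] = 23040.000000.


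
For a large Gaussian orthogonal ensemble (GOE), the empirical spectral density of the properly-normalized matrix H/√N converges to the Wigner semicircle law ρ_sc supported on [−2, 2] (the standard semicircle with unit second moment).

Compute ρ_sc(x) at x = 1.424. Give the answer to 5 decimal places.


ρ_sc(x) = (1/(2π)) √(4 − x²). With x = 1.424:
  4 − x² = 4 − (1.424)² = 4 − 2.027776 = 1.972224.
  √(4 − x²) = 1.404359.
  1/(2π) = 0.159155.
  ρ_sc(1.424) = 0.159155 · 1.404359 = 0.223511.

Rounded to 5 decimal places: ρ_sc(1.424) ≈ 0.22351.


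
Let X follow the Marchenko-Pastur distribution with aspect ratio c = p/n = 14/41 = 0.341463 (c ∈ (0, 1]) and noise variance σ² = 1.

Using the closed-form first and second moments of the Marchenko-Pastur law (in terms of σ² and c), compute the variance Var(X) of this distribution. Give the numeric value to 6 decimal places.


Recall the MP moments m_1 = E[X] = σ² and m_2 = E[X²] = σ⁴ (1 + c).
m_1 = E[X] = σ² = 1, so m_1² = 1.
m_2 = E[X²] = σ⁴ (1 + c) = 1 · (1 + 0.341463) = 1 · 1.341463 = 1.341463.
(Note m_2 − m_1² simplifies to c · σ⁴ = 0.341463 · 1.)

Var(X) = m_2 − m_1² = 1.341463 − 1 = 0.341463.


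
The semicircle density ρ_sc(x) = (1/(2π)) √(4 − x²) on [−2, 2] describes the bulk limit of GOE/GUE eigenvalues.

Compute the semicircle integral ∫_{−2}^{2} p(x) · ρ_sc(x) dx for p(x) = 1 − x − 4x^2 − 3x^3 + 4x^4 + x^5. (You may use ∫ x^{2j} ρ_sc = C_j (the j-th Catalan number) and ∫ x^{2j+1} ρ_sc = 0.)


Write p(x) = Σ a_i x^i, split into monomials and integrate each against ρ_sc separately.
Using ∫ x^{2j} ρ_sc = C_j = (1/(j+1)) C(2j, j) (Catalan numbers) and ∫ x^{2j+1} ρ_sc = 0 (odd monomials vanish by symmetry):
  i = 0 (even): a_0 · C_{0} = 1 · 1 = 1
  i = 1 (odd): ∫ x^1 ρ_sc = 0 (vanishes)
  i = 2 (even): a_2 · C_{1} = -4 · 1 = -4
  i = 3 (odd): ∫ x^3 ρ_sc = 0 (vanishes)
  i = 4 (even): a_4 · C_{2} = 4 · 2 = 8
  i = 5 (odd): ∫ x^5 ρ_sc = 0 (vanishes)

Summing the contributions: ∫_{−2}^{2} p(x) ρ_sc(x) dx = 1 + (-4) + 8 = 5.


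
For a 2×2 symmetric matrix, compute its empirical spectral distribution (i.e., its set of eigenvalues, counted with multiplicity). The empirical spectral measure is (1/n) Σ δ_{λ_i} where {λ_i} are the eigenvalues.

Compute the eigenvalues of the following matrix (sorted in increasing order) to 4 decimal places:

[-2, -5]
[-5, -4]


Since M is real symmetric, both eigenvalues are real; they are the roots of det(λI − M) = λ² − (tr M) λ + det M.
tr M = -2 + (-4) = -6.
det M = (-2)·(-4) − (-5)² = 8 − 25 = -17.
Characteristic polynomial: λ² + 6λ − 17 = 0.
Discriminant Δ = (tr M)² − 4·det M = 36 − (-68) = 104; √Δ = 10.198039.
λ = (tr M ± √Δ)/2 = (-6 ± 10.198039)/2, giving (tr M − √Δ)/2 = -8.0990 and (tr M + √Δ)/2 = 2.0990.

Eigenvalues sorted in increasing order: [-8.0990, 2.0990].


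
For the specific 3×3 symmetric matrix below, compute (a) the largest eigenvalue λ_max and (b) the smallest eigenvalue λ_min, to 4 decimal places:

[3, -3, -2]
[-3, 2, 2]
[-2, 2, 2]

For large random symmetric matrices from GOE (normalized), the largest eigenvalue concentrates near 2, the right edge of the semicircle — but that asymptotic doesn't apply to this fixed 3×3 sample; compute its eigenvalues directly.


Since M is real symmetric, all three eigenvalues are real; they are the roots of det(λI − M) = λ³ − (tr M) λ² + s λ − det M, where s is the sum of the principal 2×2 minors.
tr M = 3 + 2 + 2 = 7.
s = (3·2 − (-3)²) + (3·2 − (-2)²) + (2·2 − 2²) = -3 + 2 + 0 = -1.
det M (expand along row 1) = 3·0 − (-3)·(-2) + (-2)·(-2) = -2.
Characteristic polynomial: λ³ − 7λ² − λ + 2 = 0.
Substitute λ = y + (tr M)/3 = y + 2.333333 to remove the quadratic term: y³ + p·y + q = 0 with p = s − (tr M)²/3 = -17.333333 and q = −2(tr M)³/27 + (tr M)·s/3 − det M = -25.740741.
Three real roots ⇒ use the trigonometric (Viète) form: r = 2√(−p/3) = 4.807402, φ = arccos(3q/(p·r)) = arccos(0.926723) = 0.385202 rad.
y_k = r·cos(φ/3 − 2πk/3) for k = 0, 1, 2 gives y = 4.767827, -1.850807, -2.917020.
λ_k = y_k + 2.333333 gives λ = 7.1012, 0.4825, -0.5837 (check: the sum is 7.0000 = tr M).

Hence λ_max = 7.1012 and λ_min = -0.5837.


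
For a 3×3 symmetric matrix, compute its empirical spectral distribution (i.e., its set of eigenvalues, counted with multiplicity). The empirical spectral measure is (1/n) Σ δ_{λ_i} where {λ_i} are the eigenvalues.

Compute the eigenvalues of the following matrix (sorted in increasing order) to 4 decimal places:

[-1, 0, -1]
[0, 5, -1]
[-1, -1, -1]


Since M is real symmetric, all three eigenvalues are real; they are the roots of det(λI − M) = λ³ − (tr M) λ² + s λ − det M, where s is the sum of the principal 2×2 minors.
tr M = -1 + 5 + (-1) = 3.
s = ((-1)·5 − 0²) + ((-1)·(-1) − (-1)²) + (5·(-1) − (-1)²) = -5 + 0 + (-6) = -11.
det M (expand along row 1) = (-1)·(-6) − 0·(-1) + (-1)·5 = 1.
Characteristic polynomial: λ³ − 3λ² − 11λ − 1 = 0.
Substitute λ = y + (tr M)/3 = y + 1.000000 to remove the quadratic term: y³ + p·y + q = 0 with p = s − (tr M)²/3 = -14.000000 and q = −2(tr M)³/27 + (tr M)·s/3 − det M = -14.000000.
Three real roots ⇒ use the trigonometric (Viète) form: r = 2√(−p/3) = 4.320494, φ = arccos(3q/(p·r)) = arccos(0.694365) = 0.803259 rad.
y_k = r·cos(φ/3 − 2πk/3) for k = 0, 1, 2 gives y = 4.166545, -1.093360, -3.073185.
λ_k = y_k + 1.000000 gives λ = 5.1665, -0.0934, -2.0732 (check: the sum is 3.0000 = tr M).

Eigenvalues sorted in increasing order: [-2.0732, -0.0934, 5.1665].


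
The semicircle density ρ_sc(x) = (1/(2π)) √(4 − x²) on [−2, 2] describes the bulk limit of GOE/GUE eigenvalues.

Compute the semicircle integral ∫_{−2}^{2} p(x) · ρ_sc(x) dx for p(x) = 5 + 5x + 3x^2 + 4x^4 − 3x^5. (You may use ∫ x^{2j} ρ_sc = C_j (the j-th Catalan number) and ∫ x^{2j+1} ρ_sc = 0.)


Write p(x) = Σ a_i x^i, split into monomials and integrate each against ρ_sc separately.
Using ∫ x^{2j} ρ_sc = C_j = (1/(j+1)) C(2j, j) (Catalan numbers) and ∫ x^{2j+1} ρ_sc = 0 (odd monomials vanish by symmetry):
  i = 0 (even): a_0 · C_{0} = 5 · 1 = 5
  i = 1 (odd): ∫ x^1 ρ_sc = 0 (vanishes)
  i = 2 (even): a_2 · C_{1} = 3 · 1 = 3
  i = 4 (even): a_4 · C_{2} = 4 · 2 = 8
  i = 5 (odd): ∫ x^5 ρ_sc = 0 (vanishes)

Summing the contributions: ∫_{−2}^{2} p(x) ρ_sc(x) dx = 5 + 3 + 8 = 16.


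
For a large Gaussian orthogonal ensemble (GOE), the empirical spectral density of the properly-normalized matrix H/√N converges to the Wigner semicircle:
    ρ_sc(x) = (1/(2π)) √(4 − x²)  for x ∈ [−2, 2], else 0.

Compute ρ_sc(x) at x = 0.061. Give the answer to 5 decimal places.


ρ_sc(x) = (1/(2π)) √(4 − x²). With x = 0.061:
  4 − x² = 4 − (0.061)² = 4 − 0.003721 = 3.996279.
  √(4 − x²) = 1.999070.
  1/(2π) = 0.159155.
  ρ_sc(0.061) = 0.159155 · 1.999070 = 0.318162.

Rounded to 5 decimal places: ρ_sc(0.061) ≈ 0.31816.


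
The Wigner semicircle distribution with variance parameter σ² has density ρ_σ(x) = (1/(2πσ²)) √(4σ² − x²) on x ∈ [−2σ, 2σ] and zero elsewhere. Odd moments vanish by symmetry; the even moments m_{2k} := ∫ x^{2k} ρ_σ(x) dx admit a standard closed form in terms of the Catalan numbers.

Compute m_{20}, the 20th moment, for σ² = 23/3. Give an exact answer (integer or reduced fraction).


By the scaled semicircle moment identity, m_{2k} = σ^{2k} · C_k with k = 10.
C_10 = (1/(k+1)) · C(2k, k) = (1/11) · C(20, 10) = (1/11) · 184756 = 16796.
σ^{2k} = (σ²)^k = (23/3)^10 = 41426511213649/59049.

Therefore m_{20} = σ^{20} · C_10 = (41426511213649/59049) · 16796 = 695799682344448604/59049.


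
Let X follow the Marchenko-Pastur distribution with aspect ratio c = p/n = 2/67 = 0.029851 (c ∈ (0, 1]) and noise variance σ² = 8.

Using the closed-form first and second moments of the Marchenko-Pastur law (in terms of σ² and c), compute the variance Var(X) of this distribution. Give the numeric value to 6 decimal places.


Recall the MP moments m_1 = E[X] = σ² and m_2 = E[X²] = σ⁴ (1 + c).
m_1 = E[X] = σ² = 8, so m_1² = 64.
m_2 = E[X²] = σ⁴ (1 + c) = 64 · (1 + 0.029851) = 64 · 1.029851 = 65.910448.
(Note m_2 − m_1² simplifies to c · σ⁴ = 0.029851 · 64.)

Var(X) = m_2 − m_1² = 65.910448 − 64 = 1.910448.


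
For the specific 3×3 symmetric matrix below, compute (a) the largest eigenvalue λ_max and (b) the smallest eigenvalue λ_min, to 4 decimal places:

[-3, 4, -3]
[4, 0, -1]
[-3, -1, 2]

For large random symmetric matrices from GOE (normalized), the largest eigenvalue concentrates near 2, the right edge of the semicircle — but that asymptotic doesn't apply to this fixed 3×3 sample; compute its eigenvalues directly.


Since M is real symmetric, all three eigenvalues are real; they are the roots of det(λI − M) = λ³ − (tr M) λ² + s λ − det M, where s is the sum of the principal 2×2 minors.
tr M = -3 + 0 + 2 = -1.
s = ((-3)·0 − 4²) + ((-3)·2 − (-3)²) + (0·2 − (-1)²) = -16 + (-15) + (-1) = -32.
det M (expand along row 1) = (-3)·(-1) − 4·5 + (-3)·(-4) = -5.
Characteristic polynomial: λ³ + λ² − 32λ + 5 = 0.
Substitute λ = y + (tr M)/3 = y − 0.333333 to remove the quadratic term: y³ + p·y + q = 0 with p = s − (tr M)²/3 = -32.333333 and q = −2(tr M)³/27 + (tr M)·s/3 − det M = 15.740741.
Three real roots ⇒ use the trigonometric (Viète) form: r = 2√(−p/3) = 6.565905, φ = arccos(3q/(p·r)) = arccos(-0.222434) = 1.795107 rad.
y_k = r·cos(φ/3 − 2πk/3) for k = 0, 1, 2 gives y = 5.425115, 0.490476, -5.915592.
λ_k = y_k − 0.333333 gives λ = 5.0918, 0.1571, -6.2489 (check: the sum is -1.0000 = tr M).

Hence λ_max = 5.0918 and λ_min = -6.2489.


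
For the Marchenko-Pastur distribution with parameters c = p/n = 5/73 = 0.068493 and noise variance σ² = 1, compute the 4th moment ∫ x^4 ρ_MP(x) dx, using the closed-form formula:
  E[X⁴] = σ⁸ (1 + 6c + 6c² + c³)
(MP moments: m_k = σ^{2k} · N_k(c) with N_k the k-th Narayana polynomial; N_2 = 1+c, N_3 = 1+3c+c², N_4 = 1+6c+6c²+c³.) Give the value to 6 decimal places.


E[X⁴] = σ⁸ (1 + 6c + 6c² + c³) (fourth MP moment). With σ² = 1 (so σ⁸ = 1) and c = 5/73 = 0.068493: E[X⁴] = 1 · (1 + 6·0.068493 + 6·(0.068493)² + (0.068493)³) = 1 · 1.439428.

So E[X^4] = 1.439428.


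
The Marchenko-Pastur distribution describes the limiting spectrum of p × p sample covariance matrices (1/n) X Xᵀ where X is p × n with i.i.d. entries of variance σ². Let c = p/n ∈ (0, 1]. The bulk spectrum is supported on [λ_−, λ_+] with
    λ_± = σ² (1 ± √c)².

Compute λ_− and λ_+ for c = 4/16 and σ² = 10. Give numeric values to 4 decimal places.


c = 4/16 = 0.250000; √c = 0.500000.
λ_− = σ² (1 − √c)² = 10 · (1 − 0.500000)² = 10 · (0.500000)² = 2.500000.
λ_+ = σ² (1 + √c)² = 10 · (1 + 0.500000)² = 10 · (1.500000)² = 22.500000.

Rounded to 4 decimal places: λ_− ≈ 2.5000, λ_+ ≈ 22.5000.
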